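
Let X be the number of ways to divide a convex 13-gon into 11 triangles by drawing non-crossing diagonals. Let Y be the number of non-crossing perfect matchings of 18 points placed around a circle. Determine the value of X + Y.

A convex 13-gon is triangulated into 11 triangles, and the number of such triangulations is the Catalan number C_{13−2} = C_11. So X = C_11 = 58786.
Pairing 18 circle points by 9 non-crossing chords gives C_9 matchings. So Y = C_9 = 4862.
X + Y = 58786 + 4862 = 63648.

63648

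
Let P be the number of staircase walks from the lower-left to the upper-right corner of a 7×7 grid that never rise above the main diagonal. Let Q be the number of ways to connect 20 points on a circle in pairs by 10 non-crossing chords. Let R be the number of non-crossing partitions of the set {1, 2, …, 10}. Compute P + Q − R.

Monotone paths in an n×n grid that stay weakly below the diagonal are counted by C_n; here n = 7. So P = C_7 = 429.
Non-crossing perfect matchings of 2n points on a circle are counted by C_n; with 20 points, n = 10. So Q = C_10 = 16796.
Non-crossing partitions of an n-element set are counted by C_n; here n = 10. So R = C_10 = 16796.
P + Q − R = 429 + 16796 − 16796 = 429.

429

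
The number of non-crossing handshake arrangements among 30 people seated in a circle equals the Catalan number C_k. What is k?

Non-crossing handshake pairings of 2n people are counted by C_n; 30 people gives n = 15.

15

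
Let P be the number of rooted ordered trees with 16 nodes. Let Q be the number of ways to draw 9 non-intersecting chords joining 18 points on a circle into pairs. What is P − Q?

A rooted plane tree on 16 nodes has 15 edges, and such trees are counted by C_15. So P = C_15 = 9694845.
Non-crossing perfect matchings of 2n points on a circle are counted by C_n; with 18 points, n = 9. So Q = C_9 = 4862.
P − Q = 9694845 − 4862 = 9689983.

9689983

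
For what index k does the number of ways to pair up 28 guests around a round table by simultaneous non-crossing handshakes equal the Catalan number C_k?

Non-crossing handshake pairings of 2n people are counted by C_n; 28 people gives n = 14.

14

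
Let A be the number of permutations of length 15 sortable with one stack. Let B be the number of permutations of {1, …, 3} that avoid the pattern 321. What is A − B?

Stack-sortable permutations are exactly the 231-avoiding ones, counted by C_n; here n = 15. So A = C_15 = 9694845.
Permutations of [n] avoiding any single length-3 pattern are counted by C_n; here n = 3. So B = C_3 = 5.
A − B = 9694845 − 5 = 9694840.

9694840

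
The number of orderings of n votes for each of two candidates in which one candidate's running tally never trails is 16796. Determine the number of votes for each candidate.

Such ballot sequences with n votes each are counted by C_n, and C_10 = 16796.

10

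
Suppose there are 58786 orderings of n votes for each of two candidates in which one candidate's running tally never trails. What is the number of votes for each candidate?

Such ballot sequences with n votes each are counted by C_n, and C_11 = 58786.

11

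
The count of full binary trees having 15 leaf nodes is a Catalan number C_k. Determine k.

A full binary tree with L leaves has L−1 internal nodes and is counted by C_{L−1}; L = 15 gives C_14.

14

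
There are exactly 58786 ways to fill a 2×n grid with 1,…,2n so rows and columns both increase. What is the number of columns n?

Standard Young tableaux of shape 2×n are counted by C_n; 58786 = C_11.

11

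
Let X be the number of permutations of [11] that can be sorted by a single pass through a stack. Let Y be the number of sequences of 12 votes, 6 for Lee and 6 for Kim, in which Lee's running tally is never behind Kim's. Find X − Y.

By Knuth's characterisation, the stack-sortable permutations of length 11 are the 231-avoiders, numbering C_11. So X = C_11 = 58786.
Ballot sequences with n votes each where one side never trails are Dyck words, counted by C_n; here n = 6. So Y = C_6 = 132.
X − Y = 58786 − 132 = 58654.

58654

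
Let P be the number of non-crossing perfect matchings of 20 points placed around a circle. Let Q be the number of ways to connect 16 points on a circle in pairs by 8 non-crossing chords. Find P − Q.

Non-crossing perfect matchings of 2n points on a circle are counted by C_n; with 20 points, n = 10. So P = C_10 = 16796.
Pairing 16 circle points by 8 non-crossing chords gives C_8 matchings. So Q = C_8 = 1430.
P − Q = 16796 − 1430 = 15366.

15366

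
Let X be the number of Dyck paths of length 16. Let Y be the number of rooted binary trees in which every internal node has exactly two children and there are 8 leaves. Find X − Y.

1001

A Dyck path with 8 up-steps and 8 down-steps has semilength 8, so there are C_8 of them. So X = C_8 = 1430.
A full binary tree with L leaves has L−1 internal nodes and is counted by C_{L−1}; L = 8 gives C_7. So Y = C_7 = 429.
X − Y = 1430 − 429 = 1001.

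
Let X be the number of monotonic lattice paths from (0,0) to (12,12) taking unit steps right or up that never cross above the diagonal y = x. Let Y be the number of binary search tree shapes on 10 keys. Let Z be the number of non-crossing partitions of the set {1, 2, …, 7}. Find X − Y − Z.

Sub-diagonal monotone paths from (0,0) to (12,12) biject with Dyck paths of semilength 12, giving C_12. So X = C_12 = 208012.
There are C_n binary search tree shapes on n keys; with n = 10 that is C_10. So Y = C_10 = 16796.
Non-crossing partitions of an n-element set are counted by C_n; here n = 7. So Z = C_7 = 429.
X − Y − Z = 208012 − 16796 − 429 = 190787.

190787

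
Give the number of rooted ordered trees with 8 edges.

Rooted ordered trees with n edges are counted by C_n; here n = 8.
C_8 = 1430.

1430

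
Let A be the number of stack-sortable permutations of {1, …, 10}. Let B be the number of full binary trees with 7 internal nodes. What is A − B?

Stack-sortable permutations are exactly the 231-avoiding ones, counted by C_n; here n = 10. So A = C_10 = 16796.
Full binary trees with n internal nodes are counted by C_n; here n = 7. So B = C_7 = 429.
A − B = 16796 − 429 = 16367.

16367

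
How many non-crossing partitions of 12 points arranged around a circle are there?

The non-crossing partitions of [12] form a lattice of size C_12.
C_12 = C_11 · 2(2·11+1)/(11+2) = 58786 · 46/13 = 208012.

208012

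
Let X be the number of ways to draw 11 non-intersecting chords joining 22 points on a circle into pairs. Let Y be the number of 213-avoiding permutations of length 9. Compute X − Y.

53924

Non-crossing perfect matchings of 2n points on a circle are counted by C_n; with 22 points, n = 11. So X = C_11 = 58786.
Permutations of [n] avoiding any single length-3 pattern are counted by C_n; here n = 9. So Y = C_9 = 4862.
X − Y = 58786 − 4862 = 53924.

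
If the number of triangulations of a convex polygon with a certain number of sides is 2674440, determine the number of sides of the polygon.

Triangulations of a convex m-gon are counted by C_{m−2}, and C_14 = 2674440.
So m − 2 = 14, giving m = 16 sides.

16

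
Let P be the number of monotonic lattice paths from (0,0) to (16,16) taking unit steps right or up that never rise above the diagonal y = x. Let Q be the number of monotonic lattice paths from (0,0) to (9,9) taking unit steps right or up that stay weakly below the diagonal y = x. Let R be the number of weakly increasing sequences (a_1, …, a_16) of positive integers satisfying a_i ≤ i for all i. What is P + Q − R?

4862

Monotone paths in an n×n grid that stay weakly below the diagonal are counted by C_n; here n = 16. So P = C_16 = 35357670.
Sub-diagonal monotone paths from (0,0) to (9,9) biject with Dyck paths of semilength 9, giving C_9. So Q = C_9 = 4862.
Such sub-staircase sequences of length n are counted by C_n; here n = 16. So R = C_16 = 35357670.
P + Q − R = 35357670 + 4862 − 35357670 = 4862.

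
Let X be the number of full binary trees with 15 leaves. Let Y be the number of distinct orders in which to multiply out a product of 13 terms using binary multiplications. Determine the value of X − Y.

2466428

A full binary tree with L leaves has L−1 internal nodes and is counted by C_{L−1}; L = 15 gives C_14. So X = C_14 = 2674440.
Ways to associate a product of 13 factors correspond to binary trees on 13 leaves, so the count is C_12. So Y = C_12 = 208012.
X − Y = 2674440 − 208012 = 2466428.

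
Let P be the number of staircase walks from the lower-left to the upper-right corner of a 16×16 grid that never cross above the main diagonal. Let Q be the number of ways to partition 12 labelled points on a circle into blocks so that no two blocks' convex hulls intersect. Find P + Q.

Sub-diagonal monotone paths from (0,0) to (16,16) biject with Dyck paths of semilength 16, giving C_16. So P = C_16 = 35357670.
The non-crossing partitions of [12] form a lattice of size C_12. So Q = C_12 = 208012.
P + Q = 35357670 + 208012 = 35565682.

35565682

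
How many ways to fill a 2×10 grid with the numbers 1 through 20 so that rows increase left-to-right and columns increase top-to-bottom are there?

16796

By the hook-length formula (or a Dyck-path bijection), SYT of shape 2×10 number C_10.
C_10 = C(20,10)/11 = 184756/11 = 16796.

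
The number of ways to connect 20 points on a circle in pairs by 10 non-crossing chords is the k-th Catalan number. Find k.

Pairing 20 circle points by 10 non-crossing chords gives C_10 matchings.

10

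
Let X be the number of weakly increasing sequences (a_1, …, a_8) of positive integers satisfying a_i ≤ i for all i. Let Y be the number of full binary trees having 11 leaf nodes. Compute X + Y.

Such sub-staircase sequences of length n are counted by C_n; here n = 8. So X = C_8 = 1430.
A full binary tree with L leaves has L−1 internal nodes and is counted by C_{L−1}; L = 11 gives C_10. So Y = C_10 = 16796.
X + Y = 1430 + 16796 = 18226.

18226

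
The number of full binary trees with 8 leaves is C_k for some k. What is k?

Full binary trees with 8 leaves have 8−1 = 7 internal nodes, so there are C_7 of them.

7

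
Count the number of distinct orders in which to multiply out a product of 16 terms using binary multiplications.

9694845

Bracketing 16 factors into binary products is counted by C_{16−1} = C_15.
C_15 = C(30,15)/16 = 155117520/16 = 9694845.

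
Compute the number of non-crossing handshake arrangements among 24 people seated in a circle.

208012

With 24 = 2·12 people, non-crossing handshake pairings are non-crossing perfect matchings on a circle, counted by C_12.
C_12 = C(24,12)/13 = 2704156/13 = 208012.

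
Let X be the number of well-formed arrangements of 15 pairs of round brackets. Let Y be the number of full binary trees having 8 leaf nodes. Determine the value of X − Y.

With 15 pairs the number of balanced bracket strings is the Catalan number C_15. So X = C_15 = 9694845.
A full binary tree with L leaves has L−1 internal nodes and is counted by C_{L−1}; L = 8 gives C_7. So Y = C_7 = 429.
X − Y = 9694845 − 429 = 9694416.

9694416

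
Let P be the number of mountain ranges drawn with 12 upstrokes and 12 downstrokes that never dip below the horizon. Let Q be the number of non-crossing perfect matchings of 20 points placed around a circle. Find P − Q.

191216

A Dyck path with 12 up-steps and 12 down-steps has semilength 12, so there are C_12 of them. So P = C_12 = 208012.
Pairing 20 circle points by 10 non-crossing chords gives C_10 matchings. So Q = C_10 = 16796.
P − Q = 208012 − 16796 = 191216.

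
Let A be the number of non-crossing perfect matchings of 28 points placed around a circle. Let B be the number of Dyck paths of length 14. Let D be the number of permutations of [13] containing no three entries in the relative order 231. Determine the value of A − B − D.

1931111

Pairing 28 circle points by 14 non-crossing chords gives C_14 matchings. So A = C_14 = 2674440.
Dyck paths of semilength n (length 2n) are counted by C_n; here n = 7. So B = C_7 = 429.
For any fixed pattern of length 3, the pattern-avoiding permutations of [13] number C_13. So D = C_13 = 742900.
A − B − D = 2674440 − 429 − 742900 = 1931111.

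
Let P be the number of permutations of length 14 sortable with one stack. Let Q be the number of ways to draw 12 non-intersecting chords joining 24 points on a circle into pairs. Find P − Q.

By Knuth's characterisation, the stack-sortable permutations of length 14 are the 231-avoiders, numbering C_14. So P = C_14 = 2674440.
Non-crossing perfect matchings of 2n points on a circle are counted by C_n; with 24 points, n = 12. So Q = C_12 = 208012.
P − Q = 2674440 − 208012 = 2466428.

2466428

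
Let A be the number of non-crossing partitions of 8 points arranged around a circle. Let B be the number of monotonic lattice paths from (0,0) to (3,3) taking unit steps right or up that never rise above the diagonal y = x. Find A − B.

The non-crossing partitions of [8] form a lattice of size C_8. So A = C_8 = 1430.
Sub-diagonal monotone paths from (0,0) to (3,3) biject with Dyck paths of semilength 3, giving C_3. So B = C_3 = 5.
A − B = 1430 − 5 = 1425.

1425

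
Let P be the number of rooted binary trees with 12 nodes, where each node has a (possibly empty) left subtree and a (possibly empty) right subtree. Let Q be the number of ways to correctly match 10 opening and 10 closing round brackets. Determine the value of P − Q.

There are C_n binary search tree shapes on n keys; with n = 12 that is C_12. So P = C_12 = 208012.
Balanced strings of n pairs of brackets are counted by C_n; here n = 10. So Q = C_10 = 16796.
P − Q = 208012 − 16796 = 191216.

191216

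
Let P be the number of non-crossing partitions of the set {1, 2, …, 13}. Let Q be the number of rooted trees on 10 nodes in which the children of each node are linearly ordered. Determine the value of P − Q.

Non-crossing partitions of an n-element set are counted by C_n; here n = 13. So P = C_13 = 742900.
Rooted ordered (plane) trees on m nodes have m−1 edges and are counted by C_{m−1}; m = 10 gives C_9. So Q = C_9 = 4862.
P − Q = 742900 − 4862 = 738038.

738038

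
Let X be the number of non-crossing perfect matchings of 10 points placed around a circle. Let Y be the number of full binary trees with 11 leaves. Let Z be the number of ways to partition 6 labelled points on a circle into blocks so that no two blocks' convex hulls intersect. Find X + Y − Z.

Pairing 10 circle points by 5 non-crossing chords gives C_5 matchings. So X = C_5 = 42.
A full binary tree with L leaves has L−1 internal nodes and is counted by C_{L−1}; L = 11 gives C_10. So Y = C_10 = 16796.
Non-crossing partitions of an n-element set are counted by C_n; here n = 6. So Z = C_6 = 132.
X + Y − Z = 42 + 16796 − 132 = 16706.

16706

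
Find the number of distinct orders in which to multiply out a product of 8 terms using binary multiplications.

429

Ways to associate a product of 8 factors correspond to binary trees on 8 leaves, so the count is C_7.
C_7 = 429.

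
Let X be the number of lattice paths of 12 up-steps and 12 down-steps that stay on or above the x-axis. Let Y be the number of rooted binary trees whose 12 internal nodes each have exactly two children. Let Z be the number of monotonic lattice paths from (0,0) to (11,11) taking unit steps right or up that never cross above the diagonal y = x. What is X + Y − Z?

A Dyck path with 12 up-steps and 12 down-steps has semilength 12, so there are C_12 of them. So X = C_12 = 208012.
The number of full binary trees on 12 internal nodes is the Catalan number C_12. So Y = C_12 = 208012.
Sub-diagonal monotone paths from (0,0) to (11,11) biject with Dyck paths of semilength 11, giving C_11. So Z = C_11 = 58786.
X + Y − Z = 208012 + 208012 − 58786 = 357238.

357238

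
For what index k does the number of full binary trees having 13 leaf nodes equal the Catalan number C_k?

Full binary trees with 13 leaves have 13−1 = 12 internal nodes, so there are C_12 of them.

12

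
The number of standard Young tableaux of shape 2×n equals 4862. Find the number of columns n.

Standard Young tableaux of shape 2×n are counted by C_n. Since C_9 = 4862, the index is 9.

9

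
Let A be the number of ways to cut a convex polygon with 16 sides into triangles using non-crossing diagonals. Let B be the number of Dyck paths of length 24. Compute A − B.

2466428

A convex 16-gon is triangulated into 14 triangles, and the number of such triangulations is the Catalan number C_{16−2} = C_14. So A = C_14 = 2674440.
Dyck paths of semilength n (length 2n) are counted by C_n; here n = 12. So B = C_12 = 208012.
A − B = 2674440 − 208012 = 2466428.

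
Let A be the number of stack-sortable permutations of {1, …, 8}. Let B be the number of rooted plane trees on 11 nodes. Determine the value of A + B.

Stack-sortable permutations are exactly the 231-avoiding ones, counted by C_n; here n = 8. So A = C_8 = 1430.
A rooted plane tree on 11 nodes has 10 edges, and such trees are counted by C_10. So B = C_10 = 16796.
A + B = 1430 + 16796 = 18226.

18226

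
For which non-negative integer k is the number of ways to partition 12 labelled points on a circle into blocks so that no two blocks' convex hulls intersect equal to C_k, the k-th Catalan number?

12

The non-crossing partitions of [12] form a lattice of size C_12.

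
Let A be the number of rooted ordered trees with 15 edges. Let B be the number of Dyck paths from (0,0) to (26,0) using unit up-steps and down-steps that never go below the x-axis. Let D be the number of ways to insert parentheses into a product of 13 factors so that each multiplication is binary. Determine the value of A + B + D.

10645757

Rooted ordered trees with n edges are counted by C_n; here n = 15. So A = C_15 = 9694845.
Dyck paths of semilength n (length 2n) are counted by C_n; here n = 13. So B = C_13 = 742900.
Bracketing 13 factors into binary products is counted by C_{13−1} = C_12. So D = C_12 = 208012.
A + B + D = 9694845 + 742900 + 208012 = 10645757.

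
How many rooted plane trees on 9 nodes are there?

1430

Rooted ordered (plane) trees on m nodes have m−1 edges and are counted by C_{m−1}; m = 9 gives C_8.
C_8 = C(16,8)/9 = 12870/9 = 1430.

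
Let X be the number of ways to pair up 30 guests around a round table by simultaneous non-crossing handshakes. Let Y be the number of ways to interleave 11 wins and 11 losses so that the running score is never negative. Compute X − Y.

9636059

With 30 = 2·15 people, non-crossing handshake pairings are non-crossing perfect matchings on a circle, counted by C_15. So X = C_15 = 9694845.
Reading a vote for the leader as '(' and for the other as ')' turns such a sequence into a balanced string of 11 pairs, so the count is C_11. So Y = C_11 = 58786.
X − Y = 9694845 − 58786 = 9636059.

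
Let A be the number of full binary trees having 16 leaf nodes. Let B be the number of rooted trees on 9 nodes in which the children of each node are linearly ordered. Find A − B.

9693415

A full binary tree with L leaves has L−1 internal nodes and is counted by C_{L−1}; L = 16 gives C_15. So A = C_15 = 9694845.
A rooted plane tree on 9 nodes has 8 edges, and such trees are counted by C_8. So B = C_8 = 1430.
A − B = 9694845 − 1430 = 9693415.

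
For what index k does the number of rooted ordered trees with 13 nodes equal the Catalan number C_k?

A rooted plane tree on 13 nodes has 12 edges, and such trees are counted by C_12.

12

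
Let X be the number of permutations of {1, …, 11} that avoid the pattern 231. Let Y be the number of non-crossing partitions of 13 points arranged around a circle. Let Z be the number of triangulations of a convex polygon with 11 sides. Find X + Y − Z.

Permutations of [n] avoiding any single length-3 pattern are counted by C_n; here n = 11. So X = C_11 = 58786.
Non-crossing partitions of an n-element set are counted by C_n; here n = 13. So Y = C_13 = 742900.
A convex 11-gon is triangulated into 9 triangles, and the number of such triangulations is the Catalan number C_{11−2} = C_9. So Z = C_9 = 4862.
X + Y − Z = 58786 + 742900 − 4862 = 796824.

796824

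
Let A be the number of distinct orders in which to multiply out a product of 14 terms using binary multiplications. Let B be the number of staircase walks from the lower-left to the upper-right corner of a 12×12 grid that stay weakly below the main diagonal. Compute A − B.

534888

Parenthesizations of m factors correspond to full binary trees with m leaves, counted by C_{m−1}; m = 14 gives C_13. So A = C_13 = 742900.
Monotone paths in an n×n grid that stay weakly below the diagonal are counted by C_n; here n = 12. So B = C_12 = 208012.
A − B = 742900 − 208012 = 534888.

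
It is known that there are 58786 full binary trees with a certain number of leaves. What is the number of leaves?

12

Full binary trees with L leaves are counted by C_{L−1}, and C_11 = 58786.
So the index is 11, and the number of leaves is 11 + 1 = 12.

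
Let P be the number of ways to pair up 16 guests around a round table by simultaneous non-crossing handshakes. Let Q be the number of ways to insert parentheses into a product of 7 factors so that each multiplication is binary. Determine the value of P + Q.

Non-crossing handshake pairings of 2n people are counted by C_n; 16 people gives n = 8. So P = C_8 = 1430.
Parenthesizations of m factors correspond to full binary trees with m leaves, counted by C_{m−1}; m = 7 gives C_6. So Q = C_6 = 132.
P + Q = 1430 + 132 = 1562.

1562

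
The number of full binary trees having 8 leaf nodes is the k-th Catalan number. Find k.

A full binary tree with L leaves has L−1 internal nodes and is counted by C_{L−1}; L = 8 gives C_7.

7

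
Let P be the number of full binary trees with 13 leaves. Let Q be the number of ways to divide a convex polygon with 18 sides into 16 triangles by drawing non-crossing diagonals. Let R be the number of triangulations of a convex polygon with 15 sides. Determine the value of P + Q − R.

34822782

A full binary tree with L leaves has L−1 internal nodes and is counted by C_{L−1}; L = 13 gives C_12. So P = C_12 = 208012.
A convex 18-gon is triangulated into 16 triangles, and the number of such triangulations is the Catalan number C_{18−2} = C_16. So Q = C_16 = 35357670.
The number of triangulations of a 15-gon is the Catalan number C_13 (index = sides − 2). So R = C_13 = 742900.
P + Q − R = 208012 + 35357670 − 742900 = 34822782.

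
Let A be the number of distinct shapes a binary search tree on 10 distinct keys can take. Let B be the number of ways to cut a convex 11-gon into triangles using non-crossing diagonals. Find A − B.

There are C_n binary search tree shapes on n keys; with n = 10 that is C_10. So A = C_10 = 16796.
Triangulations of a convex m-gon are counted by C_{m−2}; with m = 11 this is C_9. So B = C_9 = 4862.
A − B = 16796 − 4862 = 11934.

11934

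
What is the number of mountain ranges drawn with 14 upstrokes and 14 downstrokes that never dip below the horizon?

2674440

Dyck paths of semilength n (length 2n) are counted by C_n; here n = 14.
C_14 = C_13 · 2(2·13+1)/(13+2) = 742900 · 54/15 = 2674440.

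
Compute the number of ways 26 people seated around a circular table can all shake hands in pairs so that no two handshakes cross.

742900

With 26 = 2·13 people, non-crossing handshake pairings are non-crossing perfect matchings on a circle, counted by C_13.
C_13 = 742900.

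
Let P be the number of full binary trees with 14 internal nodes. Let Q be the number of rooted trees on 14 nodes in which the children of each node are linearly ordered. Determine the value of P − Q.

The number of full binary trees on 14 internal nodes is the Catalan number C_14. So P = C_14 = 2674440.
A rooted plane tree on 14 nodes has 13 edges, and such trees are counted by C_13. So Q = C_13 = 742900.
P − Q = 2674440 − 742900 = 1931540.

1931540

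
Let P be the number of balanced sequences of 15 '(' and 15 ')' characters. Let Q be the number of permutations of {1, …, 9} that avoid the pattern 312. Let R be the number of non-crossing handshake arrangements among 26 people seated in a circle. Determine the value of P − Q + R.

10432883

A balanced arrangement of 15 bracket pairs is a Dyck word of semilength 15, so the count is C_15. So P = C_15 = 9694845.
For any fixed pattern of length 3, the pattern-avoiding permutations of [9] number C_9. So Q = C_9 = 4862.
Non-crossing handshake pairings of 2n people are counted by C_n; 26 people gives n = 13. So R = C_13 = 742900.
P − Q + R = 9694845 − 4862 + 742900 = 10432883.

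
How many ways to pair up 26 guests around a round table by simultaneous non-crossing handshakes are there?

Non-crossing handshake pairings of 2n people are counted by C_n; 26 people gives n = 13.
C_13 = C(26,13)/14 = 10400600/14 = 742900.

742900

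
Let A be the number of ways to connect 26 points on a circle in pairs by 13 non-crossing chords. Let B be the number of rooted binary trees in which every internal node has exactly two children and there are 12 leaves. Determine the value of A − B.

Pairing 26 circle points by 13 non-crossing chords gives C_13 matchings. So A = C_13 = 742900.
Full binary trees with 12 leaves have 12−1 = 11 internal nodes, so there are C_11 of them. So B = C_11 = 58786.
A − B = 742900 − 58786 = 684114.

684114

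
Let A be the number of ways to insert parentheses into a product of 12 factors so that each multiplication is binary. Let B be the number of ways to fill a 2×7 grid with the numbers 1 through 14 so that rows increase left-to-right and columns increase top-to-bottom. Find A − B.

58357

Ways to associate a product of 12 factors correspond to binary trees on 12 leaves, so the count is C_11. So A = C_11 = 58786.
Standard Young tableaux of shape 2×n are counted by C_n; here n = 7. So B = C_7 = 429.
A − B = 58786 − 429 = 58357.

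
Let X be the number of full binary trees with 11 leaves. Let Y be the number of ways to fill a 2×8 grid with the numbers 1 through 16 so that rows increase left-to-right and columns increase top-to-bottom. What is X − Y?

Full binary trees with 11 leaves have 11−1 = 10 internal nodes, so there are C_10 of them. So X = C_10 = 16796.
Standard Young tableaux of shape 2×n are counted by C_n; here n = 8. So Y = C_8 = 1430.
X − Y = 16796 − 1430 = 15366.

15366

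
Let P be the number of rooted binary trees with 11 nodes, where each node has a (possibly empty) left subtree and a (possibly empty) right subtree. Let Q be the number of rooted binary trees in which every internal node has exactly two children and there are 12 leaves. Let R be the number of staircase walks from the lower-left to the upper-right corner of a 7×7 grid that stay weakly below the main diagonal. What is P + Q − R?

There are C_n binary search tree shapes on n keys; with n = 11 that is C_11. So P = C_11 = 58786.
Full binary trees with 12 leaves have 12−1 = 11 internal nodes, so there are C_11 of them. So Q = C_11 = 58786.
Sub-diagonal monotone paths from (0,0) to (7,7) biject with Dyck paths of semilength 7, giving C_7. So R = C_7 = 429.
P + Q − R = 58786 + 58786 − 429 = 117143.

117143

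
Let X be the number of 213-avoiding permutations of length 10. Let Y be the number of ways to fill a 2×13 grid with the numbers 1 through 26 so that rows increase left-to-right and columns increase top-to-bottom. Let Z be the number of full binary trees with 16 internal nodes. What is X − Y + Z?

34631566

Permutations of [n] avoiding any single length-3 pattern are counted by C_n; here n = 10. So X = C_10 = 16796.
By the hook-length formula (or a Dyck-path bijection), SYT of shape 2×13 number C_13. So Y = C_13 = 742900.
The number of full binary trees on 16 internal nodes is the Catalan number C_16. So Z = C_16 = 35357670.
X − Y + Z = 16796 − 742900 + 35357670 = 34631566.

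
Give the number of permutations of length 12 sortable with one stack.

By Knuth's characterisation, the stack-sortable permutations of length 12 are the 231-avoiders, numbering C_12.
C_12 = C(24,12)/13 = 2704156/13 = 208012.

208012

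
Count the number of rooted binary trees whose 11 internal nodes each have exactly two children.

58786

The number of full binary trees on 11 internal nodes is the Catalan number C_11.
C_11 = C(22,11)/12 = 705432/12 = 58786.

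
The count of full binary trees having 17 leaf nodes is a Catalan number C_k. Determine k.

A full binary tree with L leaves has L−1 internal nodes and is counted by C_{L−1}; L = 17 gives C_16.

16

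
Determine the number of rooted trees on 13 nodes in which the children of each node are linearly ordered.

208012

A rooted plane tree on 13 nodes has 12 edges, and such trees are counted by C_12.
C_12 = C(24,12)/13 = 2704156/13 = 208012.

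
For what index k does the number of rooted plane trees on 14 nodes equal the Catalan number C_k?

13

Rooted ordered (plane) trees on m nodes have m−1 edges and are counted by C_{m−1}; m = 14 gives C_13.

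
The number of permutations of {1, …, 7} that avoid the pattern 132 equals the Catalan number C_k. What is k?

For any fixed pattern of length 3, the pattern-avoiding permutations of [7] number C_7.

7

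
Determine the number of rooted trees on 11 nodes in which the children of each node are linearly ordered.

A rooted plane tree on 11 nodes has 10 edges, and such trees are counted by C_10.
C_10 = C(20,10)/11 = 184756/11 = 16796.

16796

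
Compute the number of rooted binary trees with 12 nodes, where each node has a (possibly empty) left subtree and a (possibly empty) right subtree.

208012

There are C_n binary search tree shapes on n keys; with n = 12 that is C_12.
C_12 = C(24,12)/13 = 2704156/13 = 208012.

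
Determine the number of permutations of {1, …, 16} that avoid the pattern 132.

35357670

For any fixed pattern of length 3, the pattern-avoiding permutations of [16] number C_16.
C_16 = C(32,16)/17 = 601080390/17 = 35357670.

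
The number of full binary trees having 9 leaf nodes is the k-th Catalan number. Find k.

8

A full binary tree with L leaves has L−1 internal nodes and is counted by C_{L−1}; L = 9 gives C_8.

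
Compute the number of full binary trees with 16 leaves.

A full binary tree with L leaves has L−1 internal nodes and is counted by C_{L−1}; L = 16 gives C_15.
C_15 = C(30,15)/16 = 155117520/16 = 9694845.

9694845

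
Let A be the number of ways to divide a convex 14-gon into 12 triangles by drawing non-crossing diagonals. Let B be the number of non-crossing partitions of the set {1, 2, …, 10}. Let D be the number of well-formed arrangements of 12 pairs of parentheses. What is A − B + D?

Triangulations of a convex m-gon are counted by C_{m−2}; with m = 14 this is C_12. So A = C_12 = 208012.
Non-crossing partitions of an n-element set are counted by C_n; here n = 10. So B = C_10 = 16796.
Balanced strings of n pairs of brackets are counted by C_n; here n = 12. So D = C_12 = 208012.
A − B + D = 208012 − 16796 + 208012 = 399228.

399228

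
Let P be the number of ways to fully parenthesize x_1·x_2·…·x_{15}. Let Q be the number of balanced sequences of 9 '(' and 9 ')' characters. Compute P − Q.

Parenthesizations of m factors correspond to full binary trees with m leaves, counted by C_{m−1}; m = 15 gives C_14. So P = C_14 = 2674440.
A balanced arrangement of 9 bracket pairs is a Dyck word of semilength 9, so the count is C_9. So Q = C_9 = 4862.
P − Q = 2674440 − 4862 = 2669578.

2669578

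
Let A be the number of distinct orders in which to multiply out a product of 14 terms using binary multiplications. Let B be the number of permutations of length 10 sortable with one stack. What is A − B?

Ways to associate a product of 14 factors correspond to binary trees on 14 leaves, so the count is C_13. So A = C_13 = 742900.
By Knuth's characterisation, the stack-sortable permutations of length 10 are the 231-avoiders, numbering C_10. So B = C_10 = 16796.
A − B = 742900 − 16796 = 726104.

726104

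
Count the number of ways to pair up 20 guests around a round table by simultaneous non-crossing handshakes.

16796

With 20 = 2·10 people, non-crossing handshake pairings are non-crossing perfect matchings on a circle, counted by C_10.
C_10 = 16796.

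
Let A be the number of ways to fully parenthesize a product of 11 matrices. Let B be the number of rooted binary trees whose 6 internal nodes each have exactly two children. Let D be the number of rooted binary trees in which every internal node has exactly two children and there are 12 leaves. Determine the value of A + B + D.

75714

Parenthesizations of m factors correspond to full binary trees with m leaves, counted by C_{m−1}; m = 11 gives C_10. So A = C_10 = 16796.
Full binary trees with n internal nodes are counted by C_n; here n = 6. So B = C_6 = 132.
A full binary tree with L leaves has L−1 internal nodes and is counted by C_{L−1}; L = 12 gives C_11. So D = C_11 = 58786.
A + B + D = 16796 + 132 + 58786 = 75714.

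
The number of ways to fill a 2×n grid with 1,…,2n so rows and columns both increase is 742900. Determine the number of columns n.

13

Standard Young tableaux of shape 2×n are counted by C_n; 742900 = C_13.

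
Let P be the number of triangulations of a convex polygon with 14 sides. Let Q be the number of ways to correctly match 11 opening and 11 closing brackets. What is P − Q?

149226

The number of triangulations of a 14-gon is the Catalan number C_12 (index = sides − 2). So P = C_12 = 208012.
With 11 pairs the number of balanced bracket strings is the Catalan number C_11. So Q = C_11 = 58786.
P − Q = 208012 − 58786 = 149226.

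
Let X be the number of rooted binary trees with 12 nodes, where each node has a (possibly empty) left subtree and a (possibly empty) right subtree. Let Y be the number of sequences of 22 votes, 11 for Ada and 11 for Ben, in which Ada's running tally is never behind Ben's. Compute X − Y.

There are C_n binary search tree shapes on n keys; with n = 12 that is C_12. So X = C_12 = 208012.
Ballot sequences with n votes each where one side never trails are Dyck words, counted by C_n; here n = 11. So Y = C_11 = 58786.
X − Y = 208012 − 58786 = 149226.

149226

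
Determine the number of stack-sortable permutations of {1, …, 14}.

By Knuth's characterisation, the stack-sortable permutations of length 14 are the 231-avoiders, numbering C_14.
C_14 = 2674440.

2674440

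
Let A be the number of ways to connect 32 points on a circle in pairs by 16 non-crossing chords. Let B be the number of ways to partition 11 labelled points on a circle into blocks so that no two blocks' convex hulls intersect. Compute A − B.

Non-crossing perfect matchings of 2n points on a circle are counted by C_n; with 32 points, n = 16. So A = C_16 = 35357670.
The non-crossing partitions of [11] form a lattice of size C_11. So B = C_11 = 58786.
A − B = 35357670 − 58786 = 35298884.

35298884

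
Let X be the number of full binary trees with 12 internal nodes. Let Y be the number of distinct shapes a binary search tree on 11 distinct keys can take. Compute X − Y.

149226

Full binary trees with n internal nodes are counted by C_n; here n = 12. So X = C_12 = 208012.
Rooted binary trees with 11 nodes (each child slot possibly empty) number C_11. So Y = C_11 = 58786.
X − Y = 208012 − 58786 = 149226.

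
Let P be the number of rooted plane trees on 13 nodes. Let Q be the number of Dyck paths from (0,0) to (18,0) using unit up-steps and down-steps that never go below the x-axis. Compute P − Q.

A rooted plane tree on 13 nodes has 12 edges, and such trees are counted by C_12. So P = C_12 = 208012.
Dyck paths of semilength n (length 2n) are counted by C_n; here n = 9. So Q = C_9 = 4862.
P − Q = 208012 − 4862 = 203150.

203150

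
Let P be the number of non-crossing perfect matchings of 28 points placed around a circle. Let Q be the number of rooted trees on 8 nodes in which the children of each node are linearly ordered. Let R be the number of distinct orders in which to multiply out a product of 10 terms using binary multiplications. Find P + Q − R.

2670007

Non-crossing perfect matchings of 2n points on a circle are counted by C_n; with 28 points, n = 14. So P = C_14 = 2674440.
Rooted ordered (plane) trees on m nodes have m−1 edges and are counted by C_{m−1}; m = 8 gives C_7. So Q = C_7 = 429.
Parenthesizations of m factors correspond to full binary trees with m leaves, counted by C_{m−1}; m = 10 gives C_9. So R = C_9 = 4862.
P + Q − R = 2674440 + 429 − 4862 = 2670007.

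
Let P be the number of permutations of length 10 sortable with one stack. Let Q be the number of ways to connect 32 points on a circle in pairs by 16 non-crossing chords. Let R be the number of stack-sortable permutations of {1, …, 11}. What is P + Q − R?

Stack-sortable permutations are exactly the 231-avoiding ones, counted by C_n; here n = 10. So P = C_10 = 16796.
Pairing 32 circle points by 16 non-crossing chords gives C_16 matchings. So Q = C_16 = 35357670.
By Knuth's characterisation, the stack-sortable permutations of length 11 are the 231-avoiders, numbering C_11. So R = C_11 = 58786.
P + Q − R = 16796 + 35357670 − 58786 = 35315680.

35315680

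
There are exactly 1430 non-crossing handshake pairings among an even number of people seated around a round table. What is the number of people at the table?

Non-crossing handshake pairings of 2n people are counted by C_n, and C_8 = 1430.
So n = 8, and there are 2n = 16 people.

16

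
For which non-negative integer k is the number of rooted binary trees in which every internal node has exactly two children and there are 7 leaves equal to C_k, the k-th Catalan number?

A full binary tree with L leaves has L−1 internal nodes and is counted by C_{L−1}; L = 7 gives C_6.

6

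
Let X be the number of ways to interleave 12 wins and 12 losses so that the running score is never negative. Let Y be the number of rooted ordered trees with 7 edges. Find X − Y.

Ballot sequences with n votes each where one side never trails are Dyck words, counted by C_n; here n = 12. So X = C_12 = 208012.
Rooted ordered trees with n edges are counted by C_n; here n = 7. So Y = C_7 = 429.
X − Y = 208012 − 429 = 207583.

207583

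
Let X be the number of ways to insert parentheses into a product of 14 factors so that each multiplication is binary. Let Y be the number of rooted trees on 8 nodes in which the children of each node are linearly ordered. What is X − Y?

742471

Parenthesizations of m factors correspond to full binary trees with m leaves, counted by C_{m−1}; m = 14 gives C_13. So X = C_13 = 742900.
Rooted ordered (plane) trees on m nodes have m−1 edges and are counted by C_{m−1}; m = 8 gives C_7. So Y = C_7 = 429.
X − Y = 742900 − 429 = 742471.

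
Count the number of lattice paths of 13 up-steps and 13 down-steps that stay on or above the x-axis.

Paths of 13 up- and 13 down-steps that never dip below the axis are Dyck paths; their count is C_13.
C_13 = C(26,13)/14 = 10400600/14 = 742900.

742900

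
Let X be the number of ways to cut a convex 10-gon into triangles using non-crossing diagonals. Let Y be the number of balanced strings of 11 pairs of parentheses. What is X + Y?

60216

Triangulations of a convex m-gon are counted by C_{m−2}; with m = 10 this is C_8. So X = C_8 = 1430.
Balanced strings of n pairs of brackets are counted by C_n; here n = 11. So Y = C_11 = 58786.
X + Y = 1430 + 58786 = 60216.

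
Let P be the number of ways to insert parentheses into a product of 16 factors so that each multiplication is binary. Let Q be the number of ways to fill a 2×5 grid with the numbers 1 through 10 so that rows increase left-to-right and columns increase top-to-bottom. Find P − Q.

9694803

Bracketing 16 factors into binary products is counted by C_{16−1} = C_15. So P = C_15 = 9694845.
Standard Young tableaux of shape 2×n are counted by C_n; here n = 5. So Q = C_5 = 42.
P − Q = 9694845 − 42 = 9694803.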